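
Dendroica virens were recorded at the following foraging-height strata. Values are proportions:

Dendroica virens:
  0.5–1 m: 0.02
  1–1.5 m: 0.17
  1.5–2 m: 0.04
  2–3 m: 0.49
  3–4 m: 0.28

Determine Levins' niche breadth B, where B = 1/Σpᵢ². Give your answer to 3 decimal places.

Σpᵢ² = 0.02² + 0.17² + 0.04² + 0.49² + 0.28² = 0.0004 + 0.0289 + 0.0016 + 0.2401 + 0.0784 = 0.3494
B = 1 / 0.3494 = 2.86205

2.862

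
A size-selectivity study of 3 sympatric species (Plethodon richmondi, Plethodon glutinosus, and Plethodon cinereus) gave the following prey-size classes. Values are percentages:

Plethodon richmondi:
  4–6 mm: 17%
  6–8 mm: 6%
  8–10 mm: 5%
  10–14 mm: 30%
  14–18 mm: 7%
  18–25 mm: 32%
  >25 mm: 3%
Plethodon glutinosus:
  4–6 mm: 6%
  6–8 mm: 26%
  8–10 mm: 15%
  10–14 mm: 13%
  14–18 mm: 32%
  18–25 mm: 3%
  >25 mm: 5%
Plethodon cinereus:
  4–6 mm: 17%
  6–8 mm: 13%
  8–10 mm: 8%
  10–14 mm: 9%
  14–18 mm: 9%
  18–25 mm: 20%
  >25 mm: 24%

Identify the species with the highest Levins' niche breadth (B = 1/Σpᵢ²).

Convert percentages to proportions (divide by 100).
Σp_richᵢ² = 0.17² + 0.06² + 0.05² + 0.30² + 0.07² + 0.32² + 0.03² = 0.0289 + 0.0036 + 0.0025 + 0.0900 + 0.0049 + 0.1024 + 0.0009 = 0.2332
B_rich = 1 / 0.2332 = 4.2882
Σp_glutᵢ² = 0.06² + 0.26² + 0.15² + 0.13² + 0.32² + 0.03² + 0.05² = 0.0036 + 0.0676 + 0.0225 + 0.0169 + 0.1024 + 0.0009 + 0.0025 = 0.2164
B_glut = 1 / 0.2164 = 4.6211
Σp_cineᵢ² = 0.17² + 0.13² + 0.08² + 0.09² + 0.09² + 0.20² + 0.24² = 0.0289 + 0.0169 + 0.0064 + 0.0081 + 0.0081 + 0.0400 + 0.0576 = 0.1660
B_cine = 1 / 0.1660 = 6.0241
Highest B → broadest niche (most generalist): Plethodon cinereus (B = 6.02).

Plethodon cinereus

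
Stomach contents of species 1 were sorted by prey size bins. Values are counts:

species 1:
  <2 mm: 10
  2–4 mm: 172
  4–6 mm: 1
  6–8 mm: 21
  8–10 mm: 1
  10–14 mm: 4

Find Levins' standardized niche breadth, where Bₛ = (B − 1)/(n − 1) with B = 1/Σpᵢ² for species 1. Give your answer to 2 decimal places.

0.09

Proportions for species 1 (n=209): 10/209=0.0478, 172/209=0.8230, 1/209=0.0048, 21/209=0.1005, 1/209=0.0048, 4/209=0.0191
Σpᵢ² = 0.0478² + 0.8230² + 0.0048² + 0.1005² + 0.0048² + 0.0191² = 0.002285 + 0.677329 + 0.000023 + 0.010100 + 0.000023 + 0.000365 = 0.690125
B = 1 / 0.690125 = 1.4490
Bₛ = (B − 1)/(n − 1) = (1.4490 − 1)/(6 − 1) = 0.4490/5 = 0.0898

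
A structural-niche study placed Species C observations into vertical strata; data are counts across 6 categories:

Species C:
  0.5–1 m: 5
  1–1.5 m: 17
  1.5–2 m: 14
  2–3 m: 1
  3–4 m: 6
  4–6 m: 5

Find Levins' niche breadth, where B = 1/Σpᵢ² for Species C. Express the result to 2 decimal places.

Proportions for Species C (n=48): 5/48=0.1042, 17/48=0.3542, 14/48=0.2917, 1/48=0.0208, 6/48=0.1250, 5/48=0.1042
Σpᵢ² = 0.1042² + 0.3542² + 0.2917² + 0.0208² + 0.1250² + 0.1042² = 0.010858 + 0.125458 + 0.085089 + 0.000433 + 0.015625 + 0.010858 = 0.248321
B = 1 / 0.248321 = 4.0270

4.03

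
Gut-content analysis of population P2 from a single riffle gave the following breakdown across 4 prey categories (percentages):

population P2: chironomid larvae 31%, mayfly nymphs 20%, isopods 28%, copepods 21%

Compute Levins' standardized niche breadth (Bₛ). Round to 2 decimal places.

0.96

Convert percentages to proportions (divide by 100).
Σpᵢ² = 0.31² + 0.20² + 0.28² + 0.21² = 0.0961 + 0.0400 + 0.0784 + 0.0441 = 0.2586
B = 1 / 0.2586 = 3.8670
Bₛ = (B − 1)/(n − 1) = (3.8670 − 1)/(4 − 1) = 2.8670/3 = 0.9557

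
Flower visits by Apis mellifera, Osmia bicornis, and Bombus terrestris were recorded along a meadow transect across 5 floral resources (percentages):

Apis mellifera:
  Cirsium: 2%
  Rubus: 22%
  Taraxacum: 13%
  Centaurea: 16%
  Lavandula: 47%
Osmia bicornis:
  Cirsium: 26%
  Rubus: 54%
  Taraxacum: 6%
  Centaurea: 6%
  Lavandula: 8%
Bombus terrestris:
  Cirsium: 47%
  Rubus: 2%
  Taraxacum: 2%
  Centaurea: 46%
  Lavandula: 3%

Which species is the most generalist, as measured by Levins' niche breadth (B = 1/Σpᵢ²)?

Apis mellifera

Convert percentages to proportions (divide by 100).
Σp_mellᵢ² = 0.02² + 0.22² + 0.13² + 0.16² + 0.47² = 0.0004 + 0.0484 + 0.0169 + 0.0256 + 0.2209 = 0.3122
B_mell = 1 / 0.3122 = 3.2031
Σp_bicoᵢ² = 0.26² + 0.54² + 0.06² + 0.06² + 0.08² = 0.0676 + 0.2916 + 0.0036 + 0.0036 + 0.0064 = 0.3728
B_bico = 1 / 0.3728 = 2.6824
Σp_terrᵢ² = 0.47² + 0.02² + 0.02² + 0.46² + 0.03² = 0.2209 + 0.0004 + 0.0004 + 0.2116 + 0.0009 = 0.4342
B_terr = 1 / 0.4342 = 2.3031
Highest B → broadest niche (most generalist): Apis mellifera (B = 3.20).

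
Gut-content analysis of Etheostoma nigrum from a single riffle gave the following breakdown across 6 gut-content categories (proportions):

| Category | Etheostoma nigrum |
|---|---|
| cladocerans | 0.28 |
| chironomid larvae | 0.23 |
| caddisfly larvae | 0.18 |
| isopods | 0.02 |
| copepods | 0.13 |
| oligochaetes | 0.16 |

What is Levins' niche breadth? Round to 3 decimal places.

4.840

Σpᵢ² = 0.28² + 0.23² + 0.18² + 0.02² + 0.13² + 0.16² = 0.0784 + 0.0529 + 0.0324 + 0.0004 + 0.0169 + 0.0256 = 0.2066
B = 1 / 0.2066 = 4.84027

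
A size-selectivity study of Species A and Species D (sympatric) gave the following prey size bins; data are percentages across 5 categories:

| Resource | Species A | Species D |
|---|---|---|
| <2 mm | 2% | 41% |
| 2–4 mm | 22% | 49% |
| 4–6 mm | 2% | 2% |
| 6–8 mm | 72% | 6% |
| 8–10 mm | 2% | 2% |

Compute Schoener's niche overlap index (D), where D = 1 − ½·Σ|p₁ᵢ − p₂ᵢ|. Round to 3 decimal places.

0.340

Convert percentages to proportions (divide by 100).
Σ|p₁ᵢ − p₂ᵢ| = 0.39 + 0.27 + 0.00 + 0.66 + 0.00 = 1.32
D = 1 − ½ × 1.32 = 1 − 0.660 = 0.34000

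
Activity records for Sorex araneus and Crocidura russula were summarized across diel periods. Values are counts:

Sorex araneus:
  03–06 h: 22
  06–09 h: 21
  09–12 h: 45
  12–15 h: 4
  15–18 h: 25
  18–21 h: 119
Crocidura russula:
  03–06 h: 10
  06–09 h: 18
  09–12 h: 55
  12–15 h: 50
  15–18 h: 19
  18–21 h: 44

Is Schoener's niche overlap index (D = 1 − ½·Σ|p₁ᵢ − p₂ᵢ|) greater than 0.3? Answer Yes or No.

Proportions for Sorex araneus (n=236): 22/236=0.0932, 21/236=0.0890, 45/236=0.1907, 4/236=0.0169, 25/236=0.1059, 119/236=0.5042
Proportions for Crocidura russula (n=196): 10/196=0.0510, 18/196=0.0918, 55/196=0.2806, 50/196=0.2551, 19/196=0.0969, 44/196=0.2245
Σ|p₁ᵢ − p₂ᵢ| = 0.0422 + 0.0028 + 0.0899 + 0.2382 + 0.0090 + 0.2797 = 0.6618
D = 1 − ½ × 0.6618 = 1 − 0.33090 = 0.66910
D = 0.66910 > 0.3 → Yes.

Yes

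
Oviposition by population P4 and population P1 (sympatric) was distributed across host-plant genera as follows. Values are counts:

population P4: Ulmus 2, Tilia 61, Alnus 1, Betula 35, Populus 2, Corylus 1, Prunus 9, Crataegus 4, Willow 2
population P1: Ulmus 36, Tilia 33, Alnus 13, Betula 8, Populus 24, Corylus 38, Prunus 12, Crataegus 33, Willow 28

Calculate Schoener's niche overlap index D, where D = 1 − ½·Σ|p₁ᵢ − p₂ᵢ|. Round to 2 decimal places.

0.34

Proportions for population P4 (n=117): 2/117=0.0171, 61/117=0.5214, 1/117=0.0085, 35/117=0.2991, 2/117=0.0171, 1/117=0.0085, 9/117=0.0769, 4/117=0.0342, 2/117=0.0171
Proportions for population P1 (n=225): 36/225=0.1600, 33/225=0.1467, 13/225=0.0578, 8/225=0.0356, 24/225=0.1067, 38/225=0.1689, 12/225=0.0533, 33/225=0.1467, 28/225=0.1244
Σ|p₁ᵢ − p₂ᵢ| = 0.1429 + 0.3747 + 0.0493 + 0.2635 + 0.0896 + 0.1604 + 0.0236 + 0.1125 + 0.1073 = 1.3238
D = 1 − ½ × 1.3238 = 1 − 0.66190 = 0.33810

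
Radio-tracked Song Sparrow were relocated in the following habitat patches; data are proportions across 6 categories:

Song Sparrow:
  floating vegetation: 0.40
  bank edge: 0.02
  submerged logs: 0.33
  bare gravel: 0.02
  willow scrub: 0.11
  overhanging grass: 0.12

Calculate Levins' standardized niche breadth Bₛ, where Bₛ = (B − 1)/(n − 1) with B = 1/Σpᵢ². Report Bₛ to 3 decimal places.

0.475

Σpᵢ² = 0.40² + 0.02² + 0.33² + 0.02² + 0.11² + 0.12² = 0.1600 + 0.0004 + 0.1089 + 0.0004 + 0.0121 + 0.0144 = 0.2962
B = 1 / 0.2962 = 3.37610
Bₛ = (B − 1)/(n − 1) = (3.37610 − 1)/(6 − 1) = 2.37610/5 = 0.47522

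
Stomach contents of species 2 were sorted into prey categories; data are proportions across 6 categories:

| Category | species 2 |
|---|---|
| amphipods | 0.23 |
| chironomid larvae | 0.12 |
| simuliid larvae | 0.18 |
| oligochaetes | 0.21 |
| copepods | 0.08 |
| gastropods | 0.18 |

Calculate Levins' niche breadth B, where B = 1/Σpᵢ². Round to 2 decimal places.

5.48

Σpᵢ² = 0.23² + 0.12² + 0.18² + 0.21² + 0.08² + 0.18² = 0.0529 + 0.0144 + 0.0324 + 0.0441 + 0.0064 + 0.0324 = 0.1826
B = 1 / 0.1826 = 5.4765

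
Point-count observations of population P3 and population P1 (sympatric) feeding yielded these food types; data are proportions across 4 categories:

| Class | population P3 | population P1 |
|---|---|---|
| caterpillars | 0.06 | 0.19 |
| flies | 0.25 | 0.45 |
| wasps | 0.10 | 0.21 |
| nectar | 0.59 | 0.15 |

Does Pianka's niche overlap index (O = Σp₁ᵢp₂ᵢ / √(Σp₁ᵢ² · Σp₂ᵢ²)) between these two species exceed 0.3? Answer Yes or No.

Σ p₁ᵢp₂ᵢ = 0.0114 + 0.1125 + 0.0210 + 0.0885 = 0.2334
Σp_1ᵢ² = 0.06² + 0.25² + 0.10² + 0.59² = 0.0036 + 0.0625 + 0.0100 + 0.3481 = 0.4242
Σp_2ᵢ² = 0.19² + 0.45² + 0.21² + 0.15² = 0.0361 + 0.2025 + 0.0441 + 0.0225 = 0.3052
O = 0.2334 / √(0.4242 × 0.3052) = 0.2334 / 0.35981 = 0.6487
O = 0.6487 > 0.3 → Yes.

Yes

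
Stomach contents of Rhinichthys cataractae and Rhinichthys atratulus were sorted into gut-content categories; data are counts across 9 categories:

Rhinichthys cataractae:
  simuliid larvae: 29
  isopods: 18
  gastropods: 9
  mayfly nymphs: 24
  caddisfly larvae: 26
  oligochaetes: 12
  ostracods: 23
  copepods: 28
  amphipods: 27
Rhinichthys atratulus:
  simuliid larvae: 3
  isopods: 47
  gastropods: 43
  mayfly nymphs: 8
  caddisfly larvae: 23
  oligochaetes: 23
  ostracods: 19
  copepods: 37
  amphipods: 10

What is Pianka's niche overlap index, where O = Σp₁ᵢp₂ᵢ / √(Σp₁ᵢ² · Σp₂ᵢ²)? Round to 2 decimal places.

0.72

Proportions for Rhinichthys cataractae (n=196): 29/196=0.1480, 18/196=0.0918, 9/196=0.0459, 24/196=0.1224, 26/196=0.1327, 12/196=0.0612, 23/196=0.1173, 28/196=0.1429, 27/196=0.1378
Proportions for Rhinichthys atratulus (n=213): 3/213=0.0141, 47/213=0.2207, 43/213=0.2019, 8/213=0.0376, 23/213=0.1080, 23/213=0.1080, 19/213=0.0892, 37/213=0.1737, 10/213=0.0469
Σ p₁ᵢp₂ᵢ = 0.002087 + 0.020260 + 0.009267 + 0.004602 + 0.014332 + 0.006610 + 0.010463 + 0.024822 + 0.006463 = 0.098906
Σp_1ᵢ² = 0.1480² + 0.0918² + 0.0459² + 0.1224² + 0.1327² + 0.0612² + 0.1173² + 0.1429² + 0.1378² = 0.021904 + 0.008427 + 0.002107 + 0.014982 + 0.017609 + 0.003745 + 0.013759 + 0.020420 + 0.018989 = 0.121942
Σp_2ᵢ² = 0.0141² + 0.2207² + 0.2019² + 0.0376² + 0.1080² + 0.1080² + 0.0892² + 0.1737² + 0.0469² = 0.000199 + 0.048708 + 0.040764 + 0.001414 + 0.011664 + 0.011664 + 0.007957 + 0.030172 + 0.002200 = 0.154742
O = 0.098906 / √(0.121942 × 0.154742) = 0.098906 / 0.1373665 = 0.7200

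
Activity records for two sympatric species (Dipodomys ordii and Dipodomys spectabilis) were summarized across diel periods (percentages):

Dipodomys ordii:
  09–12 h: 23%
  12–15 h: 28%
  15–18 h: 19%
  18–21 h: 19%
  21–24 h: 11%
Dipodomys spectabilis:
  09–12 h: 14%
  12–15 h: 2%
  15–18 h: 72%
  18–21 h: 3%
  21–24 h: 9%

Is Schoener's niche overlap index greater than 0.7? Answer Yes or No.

No

Convert percentages to proportions (divide by 100).
Σ|p₁ᵢ − p₂ᵢ| = 0.09 + 0.26 + 0.53 + 0.16 + 0.02 = 1.06
D = 1 − ½ × 1.06 = 1 − 0.530 = 0.4700
D = 0.4700 < 0.7 → No.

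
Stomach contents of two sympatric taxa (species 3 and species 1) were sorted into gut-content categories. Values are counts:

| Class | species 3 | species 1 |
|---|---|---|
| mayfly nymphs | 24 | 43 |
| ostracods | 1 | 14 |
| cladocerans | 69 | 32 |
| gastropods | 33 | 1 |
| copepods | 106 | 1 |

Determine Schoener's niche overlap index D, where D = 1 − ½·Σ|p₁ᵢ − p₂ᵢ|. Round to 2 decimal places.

0.43

Proportions for species 3 (n=233): 24/233=0.1030, 1/233=0.0043, 69/233=0.2961, 33/233=0.1416, 106/233=0.4549
Proportions for species 1 (n=91): 43/91=0.4725, 14/91=0.1538, 32/91=0.3516, 1/91=0.0110, 1/91=0.0110
Σ|p₁ᵢ − p₂ᵢ| = 0.3695 + 0.1495 + 0.0555 + 0.1306 + 0.4439 = 1.1490
D = 1 − ½ × 1.1490 = 1 − 0.57450 = 0.42550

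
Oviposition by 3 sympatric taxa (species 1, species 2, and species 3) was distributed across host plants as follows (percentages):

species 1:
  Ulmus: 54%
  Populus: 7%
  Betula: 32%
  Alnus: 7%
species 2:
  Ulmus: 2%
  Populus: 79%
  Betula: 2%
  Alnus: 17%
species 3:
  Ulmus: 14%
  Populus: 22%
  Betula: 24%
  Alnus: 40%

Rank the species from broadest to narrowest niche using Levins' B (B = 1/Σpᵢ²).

species 3 > species 1 > species 2

Convert percentages to proportions (divide by 100).
Σp_1ᵢ² = 0.54² + 0.07² + 0.32² + 0.07² = 0.2916 + 0.0049 + 0.1024 + 0.0049 = 0.4038
B_1 = 1 / 0.4038 = 2.4765
Σp_2ᵢ² = 0.02² + 0.79² + 0.02² + 0.17² = 0.0004 + 0.6241 + 0.0004 + 0.0289 = 0.6538
B_2 = 1 / 0.6538 = 1.5295
Σp_3ᵢ² = 0.14² + 0.22² + 0.24² + 0.40² = 0.0196 + 0.0484 + 0.0576 + 0.1600 = 0.2856
B_3 = 1 / 0.2856 = 3.5014
Ranking by B (broadest → narrowest): species 3 (3.50) > species 1 (2.48) > species 2 (1.53)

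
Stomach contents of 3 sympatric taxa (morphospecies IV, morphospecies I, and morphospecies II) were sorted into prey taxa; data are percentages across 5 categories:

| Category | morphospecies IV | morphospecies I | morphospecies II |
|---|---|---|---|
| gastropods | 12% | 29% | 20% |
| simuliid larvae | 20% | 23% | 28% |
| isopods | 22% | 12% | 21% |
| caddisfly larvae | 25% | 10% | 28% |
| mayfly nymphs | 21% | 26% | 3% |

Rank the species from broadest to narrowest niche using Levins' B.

morphospecies IV > morphospecies I > morphospecies II

Convert percentages to proportions (divide by 100).
Σp_IVᵢ² = 0.12² + 0.20² + 0.22² + 0.25² + 0.21² = 0.0144 + 0.0400 + 0.0484 + 0.0625 + 0.0441 = 0.2094
B_IV = 1 / 0.2094 = 4.7755
Σp_Iᵢ² = 0.29² + 0.23² + 0.12² + 0.10² + 0.26² = 0.0841 + 0.0529 + 0.0144 + 0.0100 + 0.0676 = 0.2290
B_I = 1 / 0.2290 = 4.3668
Σp_IIᵢ² = 0.20² + 0.28² + 0.21² + 0.28² + 0.03² = 0.0400 + 0.0784 + 0.0441 + 0.0784 + 0.0009 = 0.2418
B_II = 1 / 0.2418 = 4.1356
Ranking by B (broadest → narrowest): morphospecies IV (4.78) > morphospecies I (4.37) > morphospecies II (4.14)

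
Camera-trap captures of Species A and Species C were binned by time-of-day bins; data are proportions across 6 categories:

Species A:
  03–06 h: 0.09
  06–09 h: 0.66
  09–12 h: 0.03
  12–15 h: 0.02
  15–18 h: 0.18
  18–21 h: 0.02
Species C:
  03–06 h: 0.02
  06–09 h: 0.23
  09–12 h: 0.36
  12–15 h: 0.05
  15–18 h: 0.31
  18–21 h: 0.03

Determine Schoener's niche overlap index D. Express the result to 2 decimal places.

Σ|p₁ᵢ − p₂ᵢ| = 0.07 + 0.43 + 0.33 + 0.03 + 0.13 + 0.01 = 1.00
D = 1 − ½ × 1.00 = 1 − 0.500 = 0.5000

0.50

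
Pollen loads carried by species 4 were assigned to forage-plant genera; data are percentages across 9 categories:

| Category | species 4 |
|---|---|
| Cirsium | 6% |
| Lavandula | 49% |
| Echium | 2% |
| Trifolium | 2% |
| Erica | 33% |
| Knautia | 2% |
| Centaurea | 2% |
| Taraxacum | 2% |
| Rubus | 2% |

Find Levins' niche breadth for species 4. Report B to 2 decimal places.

Convert percentages to proportions (divide by 100).
Σpᵢ² = 0.06² + 0.49² + 0.02² + 0.02² + 0.33² + 0.02² + 0.02² + 0.02² + 0.02² = 0.0036 + 0.2401 + 0.0004 + 0.0004 + 0.1089 + 0.0004 + 0.0004 + 0.0004 + 0.0004 = 0.3550
B = 1 / 0.3550 = 2.8169

2.82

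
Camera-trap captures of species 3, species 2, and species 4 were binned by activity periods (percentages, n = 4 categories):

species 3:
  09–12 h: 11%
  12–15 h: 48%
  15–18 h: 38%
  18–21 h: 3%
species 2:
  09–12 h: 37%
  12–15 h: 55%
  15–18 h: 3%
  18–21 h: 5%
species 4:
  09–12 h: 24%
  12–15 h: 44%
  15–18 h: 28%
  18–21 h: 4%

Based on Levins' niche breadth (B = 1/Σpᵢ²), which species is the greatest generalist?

species 4

Convert percentages to proportions (divide by 100).
Σp_3ᵢ² = 0.11² + 0.48² + 0.38² + 0.03² = 0.0121 + 0.2304 + 0.1444 + 0.0009 = 0.3878
B_3 = 1 / 0.3878 = 2.5786
Σp_2ᵢ² = 0.37² + 0.55² + 0.03² + 0.05² = 0.1369 + 0.3025 + 0.0009 + 0.0025 = 0.4428
B_2 = 1 / 0.4428 = 2.2584
Σp_4ᵢ² = 0.24² + 0.44² + 0.28² + 0.04² = 0.0576 + 0.1936 + 0.0784 + 0.0016 = 0.3312
B_4 = 1 / 0.3312 = 3.0193
Highest B → broadest niche (most generalist): species 4 (B = 3.02).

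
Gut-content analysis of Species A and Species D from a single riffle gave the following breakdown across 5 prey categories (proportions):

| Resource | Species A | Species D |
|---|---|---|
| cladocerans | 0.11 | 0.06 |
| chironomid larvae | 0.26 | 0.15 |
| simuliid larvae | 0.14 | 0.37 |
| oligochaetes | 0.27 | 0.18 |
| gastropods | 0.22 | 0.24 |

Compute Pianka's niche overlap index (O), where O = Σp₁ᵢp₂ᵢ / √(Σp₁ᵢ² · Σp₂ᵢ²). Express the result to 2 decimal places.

0.84

Σ p₁ᵢp₂ᵢ = 0.0066 + 0.0390 + 0.0518 + 0.0486 + 0.0528 = 0.1988
Σp_1ᵢ² = 0.11² + 0.26² + 0.14² + 0.27² + 0.22² = 0.0121 + 0.0676 + 0.0196 + 0.0729 + 0.0484 = 0.2206
Σp_2ᵢ² = 0.06² + 0.15² + 0.37² + 0.18² + 0.24² = 0.0036 + 0.0225 + 0.1369 + 0.0324 + 0.0576 = 0.2530
O = 0.1988 / √(0.2206 × 0.2530) = 0.1988 / 0.23625 = 0.8415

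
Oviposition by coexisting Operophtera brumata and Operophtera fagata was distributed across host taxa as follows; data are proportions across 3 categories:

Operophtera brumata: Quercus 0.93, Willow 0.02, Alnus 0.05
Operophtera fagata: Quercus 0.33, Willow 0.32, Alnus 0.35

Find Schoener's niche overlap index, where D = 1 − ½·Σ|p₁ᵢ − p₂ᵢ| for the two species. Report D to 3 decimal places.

Σ|p₁ᵢ − p₂ᵢ| = 0.60 + 0.30 + 0.30 = 1.20
D = 1 − ½ × 1.20 = 1 − 0.600 = 0.40000

0.400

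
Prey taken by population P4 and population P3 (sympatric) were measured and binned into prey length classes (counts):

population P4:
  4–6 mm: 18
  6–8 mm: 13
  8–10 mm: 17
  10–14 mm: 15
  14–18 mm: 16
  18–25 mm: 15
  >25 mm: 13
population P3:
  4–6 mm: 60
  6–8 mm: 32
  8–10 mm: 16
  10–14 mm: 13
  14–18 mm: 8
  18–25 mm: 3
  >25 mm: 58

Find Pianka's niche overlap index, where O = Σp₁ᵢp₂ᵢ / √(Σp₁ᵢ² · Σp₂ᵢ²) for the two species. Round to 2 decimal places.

Proportions for population P4 (n=107): 18/107=0.1682, 13/107=0.1215, 17/107=0.1589, 15/107=0.1402, 16/107=0.1495, 15/107=0.1402, 13/107=0.1215
Proportions for population P3 (n=190): 60/190=0.3158, 32/190=0.1684, 16/190=0.0842, 13/190=0.0684, 8/190=0.0421, 3/190=0.0158, 58/190=0.3053
Σ p₁ᵢp₂ᵢ = 0.053118 + 0.020461 + 0.013379 + 0.009590 + 0.006294 + 0.002215 + 0.037094 = 0.142151
Σp_1ᵢ² = 0.1682² + 0.1215² + 0.1589² + 0.1402² + 0.1495² + 0.1402² + 0.1215² = 0.028291 + 0.014762 + 0.025249 + 0.019656 + 0.022350 + 0.019656 + 0.014762 = 0.144726
Σp_2ᵢ² = 0.3158² + 0.1684² + 0.0842² + 0.0684² + 0.0421² + 0.0158² + 0.3053² = 0.099730 + 0.028359 + 0.007090 + 0.004679 + 0.001772 + 0.000250 + 0.093208 = 0.235088
O = 0.142151 / √(0.144726 × 0.235088) = 0.142151 / 0.1844542 = 0.7707

0.77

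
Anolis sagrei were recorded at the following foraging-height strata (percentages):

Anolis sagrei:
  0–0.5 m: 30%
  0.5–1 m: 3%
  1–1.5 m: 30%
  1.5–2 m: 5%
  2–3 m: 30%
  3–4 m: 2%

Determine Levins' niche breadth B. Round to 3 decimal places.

Convert percentages to proportions (divide by 100).
Σpᵢ² = 0.30² + 0.03² + 0.30² + 0.05² + 0.30² + 0.02² = 0.0900 + 0.0009 + 0.0900 + 0.0025 + 0.0900 + 0.0004 = 0.2738
B = 1 / 0.2738 = 3.65230

3.652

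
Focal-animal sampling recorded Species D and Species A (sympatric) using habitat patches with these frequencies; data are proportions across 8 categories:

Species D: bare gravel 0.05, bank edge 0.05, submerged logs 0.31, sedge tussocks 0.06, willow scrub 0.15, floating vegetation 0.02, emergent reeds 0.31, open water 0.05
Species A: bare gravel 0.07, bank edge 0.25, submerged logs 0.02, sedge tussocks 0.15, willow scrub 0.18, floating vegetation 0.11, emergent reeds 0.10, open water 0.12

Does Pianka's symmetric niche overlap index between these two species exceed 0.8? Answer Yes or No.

No

Σ p₁ᵢp₂ᵢ = 0.0035 + 0.0125 + 0.0062 + 0.0090 + 0.0270 + 0.0022 + 0.0310 + 0.0060 = 0.0974
Σp_1ᵢ² = 0.05² + 0.05² + 0.31² + 0.06² + 0.15² + 0.02² + 0.31² + 0.05² = 0.0025 + 0.0025 + 0.0961 + 0.0036 + 0.0225 + 0.0004 + 0.0961 + 0.0025 = 0.2262
Σp_2ᵢ² = 0.07² + 0.25² + 0.02² + 0.15² + 0.18² + 0.11² + 0.10² + 0.12² = 0.0049 + 0.0625 + 0.0004 + 0.0225 + 0.0324 + 0.0121 + 0.0100 + 0.0144 = 0.1592
O = 0.0974 / √(0.2262 × 0.1592) = 0.0974 / 0.18977 = 0.5133
O = 0.5133 < 0.8 → No.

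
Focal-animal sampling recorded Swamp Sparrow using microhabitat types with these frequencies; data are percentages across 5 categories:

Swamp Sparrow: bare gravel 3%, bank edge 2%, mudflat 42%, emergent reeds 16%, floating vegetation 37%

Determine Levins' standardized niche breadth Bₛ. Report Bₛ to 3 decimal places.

0.485

Convert percentages to proportions (divide by 100).
Σpᵢ² = 0.03² + 0.02² + 0.42² + 0.16² + 0.37² = 0.0009 + 0.0004 + 0.1764 + 0.0256 + 0.1369 = 0.3402
B = 1 / 0.3402 = 2.93945
Bₛ = (B − 1)/(n − 1) = (2.93945 − 1)/(5 − 1) = 1.93945/4 = 0.48486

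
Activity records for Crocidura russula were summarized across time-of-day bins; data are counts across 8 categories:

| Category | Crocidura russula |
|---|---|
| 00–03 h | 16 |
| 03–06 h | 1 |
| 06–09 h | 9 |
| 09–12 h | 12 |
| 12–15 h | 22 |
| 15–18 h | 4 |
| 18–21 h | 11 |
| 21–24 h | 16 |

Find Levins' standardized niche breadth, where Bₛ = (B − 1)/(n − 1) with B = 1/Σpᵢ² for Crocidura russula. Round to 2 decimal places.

Proportions for Crocidura russula (n=91): 16/91=0.1758, 1/91=0.0110, 9/91=0.0989, 12/91=0.1319, 22/91=0.2418, 4/91=0.0440, 11/91=0.1209, 16/91=0.1758
Σpᵢ² = 0.1758² + 0.0110² + 0.0989² + 0.1319² + 0.2418² + 0.0440² + 0.1209² + 0.1758² = 0.030906 + 0.000121 + 0.009781 + 0.017398 + 0.058467 + 0.001936 + 0.014617 + 0.030906 = 0.164132
B = 1 / 0.164132 = 6.0927
Bₛ = (B − 1)/(n − 1) = (6.0927 − 1)/(8 − 1) = 5.0927/7 = 0.7275

0.73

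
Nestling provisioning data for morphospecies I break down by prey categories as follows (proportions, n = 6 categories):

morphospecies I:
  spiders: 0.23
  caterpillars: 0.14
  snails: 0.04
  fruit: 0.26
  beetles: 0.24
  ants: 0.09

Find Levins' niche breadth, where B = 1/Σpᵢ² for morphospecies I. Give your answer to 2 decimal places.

Σpᵢ² = 0.23² + 0.14² + 0.04² + 0.26² + 0.24² + 0.09² = 0.0529 + 0.0196 + 0.0016 + 0.0676 + 0.0576 + 0.0081 = 0.2074
B = 1 / 0.2074 = 4.8216

4.82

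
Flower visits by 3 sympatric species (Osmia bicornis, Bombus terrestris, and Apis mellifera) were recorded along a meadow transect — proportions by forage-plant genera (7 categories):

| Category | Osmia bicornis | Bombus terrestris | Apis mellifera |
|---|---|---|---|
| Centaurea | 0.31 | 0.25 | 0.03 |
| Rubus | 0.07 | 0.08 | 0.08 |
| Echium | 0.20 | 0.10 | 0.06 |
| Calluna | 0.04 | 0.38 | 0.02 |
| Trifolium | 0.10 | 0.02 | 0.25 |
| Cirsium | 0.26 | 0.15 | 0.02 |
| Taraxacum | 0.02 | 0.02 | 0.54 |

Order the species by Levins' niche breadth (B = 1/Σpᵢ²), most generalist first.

Σp_bicoᵢ² = 0.31² + 0.07² + 0.20² + 0.04² + 0.10² + 0.26² + 0.02² = 0.0961 + 0.0049 + 0.0400 + 0.0016 + 0.0100 + 0.0676 + 0.0004 = 0.2206
B_bico = 1 / 0.2206 = 4.5331
Σp_terrᵢ² = 0.25² + 0.08² + 0.10² + 0.38² + 0.02² + 0.15² + 0.02² = 0.0625 + 0.0064 + 0.0100 + 0.1444 + 0.0004 + 0.0225 + 0.0004 = 0.2466
B_terr = 1 / 0.2466 = 4.0552
Σp_mellᵢ² = 0.03² + 0.08² + 0.06² + 0.02² + 0.25² + 0.02² + 0.54² = 0.0009 + 0.0064 + 0.0036 + 0.0004 + 0.0625 + 0.0004 + 0.2916 = 0.3658
B_mell = 1 / 0.3658 = 2.7337
Ranking by B (broadest → narrowest): Osmia bicornis (4.53) > Bombus terrestris (4.06) > Apis mellifera (2.73)

Osmia bicornis > Bombus terrestris > Apis mellifera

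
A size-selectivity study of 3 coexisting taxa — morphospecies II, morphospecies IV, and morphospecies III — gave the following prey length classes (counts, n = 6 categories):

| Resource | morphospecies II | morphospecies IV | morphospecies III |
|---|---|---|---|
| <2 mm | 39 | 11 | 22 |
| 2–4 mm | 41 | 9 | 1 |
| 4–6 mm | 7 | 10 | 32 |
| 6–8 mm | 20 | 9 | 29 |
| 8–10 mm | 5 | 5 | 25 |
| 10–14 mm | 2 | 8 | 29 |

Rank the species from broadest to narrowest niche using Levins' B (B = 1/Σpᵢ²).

morphospecies IV > morphospecies III > morphospecies II

Proportions for morphospecies II (n=114): 39/114=0.3421, 41/114=0.3596, 7/114=0.0614, 20/114=0.1754, 5/114=0.0439, 2/114=0.0175
Proportions for morphospecies IV (n=52): 11/52=0.2115, 9/52=0.1731, 10/52=0.1923, 9/52=0.1731, 5/52=0.0962, 8/52=0.1538
Proportions for morphospecies III (n=138): 22/138=0.1594, 1/138=0.0072, 32/138=0.2319, 29/138=0.2101, 25/138=0.1812, 29/138=0.2101
Σp_IIᵢ² = 0.3421² + 0.3596² + 0.0614² + 0.1754² + 0.0439² + 0.0175² = 0.117032 + 0.129312 + 0.003770 + 0.030765 + 0.001927 + 0.000306 = 0.283112
B_II = 1 / 0.283112 = 3.5322
Σp_IVᵢ² = 0.2115² + 0.1731² + 0.1923² + 0.1731² + 0.0962² + 0.1538² = 0.044732 + 0.029964 + 0.036979 + 0.029964 + 0.009254 + 0.023654 = 0.174547
B_IV = 1 / 0.174547 = 5.7291
Σp_IIIᵢ² = 0.1594² + 0.0072² + 0.2319² + 0.2101² + 0.1812² + 0.2101² = 0.025408 + 0.000052 + 0.053778 + 0.044142 + 0.032833 + 0.044142 = 0.200355
B_III = 1 / 0.200355 = 4.9911
Ranking by B (broadest → narrowest): morphospecies IV (5.73) > morphospecies III (4.99) > morphospecies II (3.53)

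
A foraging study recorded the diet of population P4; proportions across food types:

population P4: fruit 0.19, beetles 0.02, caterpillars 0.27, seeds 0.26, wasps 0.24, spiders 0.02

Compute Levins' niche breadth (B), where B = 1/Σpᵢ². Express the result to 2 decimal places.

Σpᵢ² = 0.19² + 0.02² + 0.27² + 0.26² + 0.24² + 0.02² = 0.0361 + 0.0004 + 0.0729 + 0.0676 + 0.0576 + 0.0004 = 0.2350
B = 1 / 0.2350 = 4.2553

4.26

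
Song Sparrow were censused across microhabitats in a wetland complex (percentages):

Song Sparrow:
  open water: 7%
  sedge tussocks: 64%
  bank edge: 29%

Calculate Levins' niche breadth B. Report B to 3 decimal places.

2.006

Convert percentages to proportions (divide by 100).
Σpᵢ² = 0.07² + 0.64² + 0.29² = 0.0049 + 0.4096 + 0.0841 = 0.4986
B = 1 / 0.4986 = 2.00562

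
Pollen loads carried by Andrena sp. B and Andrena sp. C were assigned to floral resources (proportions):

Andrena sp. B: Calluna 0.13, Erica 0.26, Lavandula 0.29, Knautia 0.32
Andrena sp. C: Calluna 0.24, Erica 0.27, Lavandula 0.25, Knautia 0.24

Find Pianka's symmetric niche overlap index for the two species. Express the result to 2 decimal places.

Σ p₁ᵢp₂ᵢ = 0.0312 + 0.0702 + 0.0725 + 0.0768 = 0.2507
Σp_1ᵢ² = 0.13² + 0.26² + 0.29² + 0.32² = 0.0169 + 0.0676 + 0.0841 + 0.1024 = 0.2710
Σp_2ᵢ² = 0.24² + 0.27² + 0.25² + 0.24² = 0.0576 + 0.0729 + 0.0625 + 0.0576 = 0.2506
O = 0.2507 / √(0.2710 × 0.2506) = 0.2507 / 0.26060 = 0.9620

0.96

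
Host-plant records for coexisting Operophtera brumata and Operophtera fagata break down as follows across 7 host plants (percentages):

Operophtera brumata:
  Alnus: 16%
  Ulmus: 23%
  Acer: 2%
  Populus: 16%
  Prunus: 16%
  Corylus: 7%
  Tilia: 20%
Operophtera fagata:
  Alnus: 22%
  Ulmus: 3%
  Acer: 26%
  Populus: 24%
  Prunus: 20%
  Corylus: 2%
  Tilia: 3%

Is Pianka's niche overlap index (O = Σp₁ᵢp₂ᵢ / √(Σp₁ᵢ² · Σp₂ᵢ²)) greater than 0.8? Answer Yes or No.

Convert percentages to proportions (divide by 100).
Σ p₁ᵢp₂ᵢ = 0.0352 + 0.0069 + 0.0052 + 0.0384 + 0.0320 + 0.0014 + 0.0060 = 0.1251
Σp_1ᵢ² = 0.16² + 0.23² + 0.02² + 0.16² + 0.16² + 0.07² + 0.20² = 0.0256 + 0.0529 + 0.0004 + 0.0256 + 0.0256 + 0.0049 + 0.0400 = 0.1750
Σp_2ᵢ² = 0.22² + 0.03² + 0.26² + 0.24² + 0.20² + 0.02² + 0.03² = 0.0484 + 0.0009 + 0.0676 + 0.0576 + 0.0400 + 0.0004 + 0.0009 = 0.2158
O = 0.1251 / √(0.1750 × 0.2158) = 0.1251 / 0.19433 = 0.6438
O = 0.6438 < 0.8 → No.

No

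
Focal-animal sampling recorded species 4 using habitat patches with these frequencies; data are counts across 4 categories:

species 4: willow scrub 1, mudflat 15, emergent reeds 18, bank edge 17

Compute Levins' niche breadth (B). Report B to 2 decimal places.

Proportions for species 4 (n=51): 1/51=0.0196, 15/51=0.2941, 18/51=0.3529, 17/51=0.3333
Σpᵢ² = 0.0196² + 0.2941² + 0.3529² + 0.3333² = 0.000384 + 0.086495 + 0.124538 + 0.111089 = 0.322506
B = 1 / 0.322506 = 3.1007

3.10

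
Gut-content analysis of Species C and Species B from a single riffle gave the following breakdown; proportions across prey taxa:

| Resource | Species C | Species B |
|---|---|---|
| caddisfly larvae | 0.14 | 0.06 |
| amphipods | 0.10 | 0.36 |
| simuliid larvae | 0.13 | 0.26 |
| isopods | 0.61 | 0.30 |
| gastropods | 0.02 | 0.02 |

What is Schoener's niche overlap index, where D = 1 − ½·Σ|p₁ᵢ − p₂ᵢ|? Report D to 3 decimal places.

Σ|p₁ᵢ − p₂ᵢ| = 0.08 + 0.26 + 0.13 + 0.31 + 0.00 = 0.78
D = 1 − ½ × 0.78 = 1 − 0.390 = 0.61000

0.610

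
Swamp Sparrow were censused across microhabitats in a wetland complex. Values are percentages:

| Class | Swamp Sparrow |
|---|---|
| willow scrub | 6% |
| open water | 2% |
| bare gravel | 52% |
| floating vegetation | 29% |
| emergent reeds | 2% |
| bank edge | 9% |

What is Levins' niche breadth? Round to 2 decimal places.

Convert percentages to proportions (divide by 100).
Σpᵢ² = 0.06² + 0.02² + 0.52² + 0.29² + 0.02² + 0.09² = 0.0036 + 0.0004 + 0.2704 + 0.0841 + 0.0004 + 0.0081 = 0.3670
B = 1 / 0.3670 = 2.7248

2.72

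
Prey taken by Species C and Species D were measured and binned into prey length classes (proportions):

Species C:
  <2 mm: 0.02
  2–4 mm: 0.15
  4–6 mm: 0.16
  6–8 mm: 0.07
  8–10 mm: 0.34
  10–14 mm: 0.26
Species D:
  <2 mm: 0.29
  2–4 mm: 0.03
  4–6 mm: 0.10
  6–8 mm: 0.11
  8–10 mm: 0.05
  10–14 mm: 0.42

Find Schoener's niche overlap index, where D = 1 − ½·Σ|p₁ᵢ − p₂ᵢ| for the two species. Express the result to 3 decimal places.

Σ|p₁ᵢ − p₂ᵢ| = 0.27 + 0.12 + 0.06 + 0.04 + 0.29 + 0.16 = 0.94
D = 1 − ½ × 0.94 = 1 − 0.470 = 0.53000

0.530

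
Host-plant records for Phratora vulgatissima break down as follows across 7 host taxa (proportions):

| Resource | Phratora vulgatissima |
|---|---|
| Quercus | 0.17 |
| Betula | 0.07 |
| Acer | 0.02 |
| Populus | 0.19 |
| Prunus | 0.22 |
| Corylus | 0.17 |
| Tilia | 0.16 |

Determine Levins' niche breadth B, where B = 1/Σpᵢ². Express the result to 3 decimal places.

Σpᵢ² = 0.17² + 0.07² + 0.02² + 0.19² + 0.22² + 0.17² + 0.16² = 0.0289 + 0.0049 + 0.0004 + 0.0361 + 0.0484 + 0.0289 + 0.0256 = 0.1732
B = 1 / 0.1732 = 5.77367

5.774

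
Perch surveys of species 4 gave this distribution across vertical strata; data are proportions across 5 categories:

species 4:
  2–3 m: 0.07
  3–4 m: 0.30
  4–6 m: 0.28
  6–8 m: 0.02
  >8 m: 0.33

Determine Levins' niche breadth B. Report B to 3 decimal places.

Σpᵢ² = 0.07² + 0.30² + 0.28² + 0.02² + 0.33² = 0.0049 + 0.0900 + 0.0784 + 0.0004 + 0.1089 = 0.2826
B = 1 / 0.2826 = 3.53857

3.539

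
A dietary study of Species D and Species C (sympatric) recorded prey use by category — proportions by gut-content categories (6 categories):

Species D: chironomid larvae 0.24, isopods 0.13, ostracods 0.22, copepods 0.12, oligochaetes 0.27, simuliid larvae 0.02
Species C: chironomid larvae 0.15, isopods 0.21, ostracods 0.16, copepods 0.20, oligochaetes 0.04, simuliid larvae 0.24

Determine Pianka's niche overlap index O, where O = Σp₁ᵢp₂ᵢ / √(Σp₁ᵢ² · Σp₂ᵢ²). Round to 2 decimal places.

0.69

Σ p₁ᵢp₂ᵢ = 0.0360 + 0.0273 + 0.0352 + 0.0240 + 0.0108 + 0.0048 = 0.1381
Σp_1ᵢ² = 0.24² + 0.13² + 0.22² + 0.12² + 0.27² + 0.02² = 0.0576 + 0.0169 + 0.0484 + 0.0144 + 0.0729 + 0.0004 = 0.2106
Σp_2ᵢ² = 0.15² + 0.21² + 0.16² + 0.20² + 0.04² + 0.24² = 0.0225 + 0.0441 + 0.0256 + 0.0400 + 0.0016 + 0.0576 = 0.1914
O = 0.1381 / √(0.2106 × 0.1914) = 0.1381 / 0.20077 = 0.6879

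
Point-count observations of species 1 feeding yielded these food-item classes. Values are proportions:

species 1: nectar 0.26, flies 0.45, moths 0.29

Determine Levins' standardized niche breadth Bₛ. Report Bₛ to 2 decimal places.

Σpᵢ² = 0.26² + 0.45² + 0.29² = 0.0676 + 0.2025 + 0.0841 = 0.3542
B = 1 / 0.3542 = 2.8233
Bₛ = (B − 1)/(n − 1) = (2.8233 − 1)/(3 − 1) = 1.8233/2 = 0.9117

0.91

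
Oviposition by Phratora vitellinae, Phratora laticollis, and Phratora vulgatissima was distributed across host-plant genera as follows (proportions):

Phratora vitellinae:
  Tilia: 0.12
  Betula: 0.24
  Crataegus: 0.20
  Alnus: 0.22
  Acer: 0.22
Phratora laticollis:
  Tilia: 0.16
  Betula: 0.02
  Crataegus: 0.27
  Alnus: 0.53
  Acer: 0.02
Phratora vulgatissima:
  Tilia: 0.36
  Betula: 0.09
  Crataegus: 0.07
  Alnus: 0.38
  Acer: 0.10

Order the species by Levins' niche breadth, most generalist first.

Phratora vitellinae > Phratora vulgatissima > Phratora laticollis

Σp_viteᵢ² = 0.12² + 0.24² + 0.20² + 0.22² + 0.22² = 0.0144 + 0.0576 + 0.0400 + 0.0484 + 0.0484 = 0.2088
B_vite = 1 / 0.2088 = 4.7893
Σp_latiᵢ² = 0.16² + 0.02² + 0.27² + 0.53² + 0.02² = 0.0256 + 0.0004 + 0.0729 + 0.2809 + 0.0004 = 0.3802
B_lati = 1 / 0.3802 = 2.6302
Σp_vulgᵢ² = 0.36² + 0.09² + 0.07² + 0.38² + 0.10² = 0.1296 + 0.0081 + 0.0049 + 0.1444 + 0.0100 = 0.2970
B_vulg = 1 / 0.2970 = 3.3670
Ranking by B (broadest → narrowest): Phratora vitellinae (4.79) > Phratora vulgatissima (3.37) > Phratora laticollis (2.63)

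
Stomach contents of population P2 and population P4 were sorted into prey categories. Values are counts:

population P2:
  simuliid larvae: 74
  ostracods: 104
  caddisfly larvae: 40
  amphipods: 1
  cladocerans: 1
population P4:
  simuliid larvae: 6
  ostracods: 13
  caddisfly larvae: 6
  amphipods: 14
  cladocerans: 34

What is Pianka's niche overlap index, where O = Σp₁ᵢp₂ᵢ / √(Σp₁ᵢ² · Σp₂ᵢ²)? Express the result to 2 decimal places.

0.39

Proportions for population P2 (n=220): 74/220=0.3364, 104/220=0.4727, 40/220=0.1818, 1/220=0.0045, 1/220=0.0045
Proportions for population P4 (n=73): 6/73=0.0822, 13/73=0.1781, 6/73=0.0822, 14/73=0.1918, 34/73=0.4658
Σ p₁ᵢp₂ᵢ = 0.027652 + 0.084188 + 0.014944 + 0.000863 + 0.002096 = 0.129743
Σp_1ᵢ² = 0.3364² + 0.4727² + 0.1818² + 0.0045² + 0.0045² = 0.113165 + 0.223445 + 0.033051 + 0.000020 + 0.000020 = 0.369701
Σp_2ᵢ² = 0.0822² + 0.1781² + 0.0822² + 0.1918² + 0.4658² = 0.006757 + 0.031720 + 0.006757 + 0.036787 + 0.216970 = 0.298991
O = 0.129743 / √(0.369701 × 0.298991) = 0.129743 / 0.3324715 = 0.3902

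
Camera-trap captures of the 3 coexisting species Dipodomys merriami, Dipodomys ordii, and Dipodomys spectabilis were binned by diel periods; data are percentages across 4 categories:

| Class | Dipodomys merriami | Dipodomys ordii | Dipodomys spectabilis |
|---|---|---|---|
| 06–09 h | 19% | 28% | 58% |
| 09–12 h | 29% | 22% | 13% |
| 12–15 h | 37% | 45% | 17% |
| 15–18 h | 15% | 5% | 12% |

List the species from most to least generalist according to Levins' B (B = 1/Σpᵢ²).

Dipodomys merriami > Dipodomys ordii > Dipodomys spectabilis

Convert percentages to proportions (divide by 100).
Σp_merrᵢ² = 0.19² + 0.29² + 0.37² + 0.15² = 0.0361 + 0.0841 + 0.1369 + 0.0225 = 0.2796
B_merr = 1 / 0.2796 = 3.5765
Σp_ordiᵢ² = 0.28² + 0.22² + 0.45² + 0.05² = 0.0784 + 0.0484 + 0.2025 + 0.0025 = 0.3318
B_ordi = 1 / 0.3318 = 3.0139
Σp_specᵢ² = 0.58² + 0.13² + 0.17² + 0.12² = 0.3364 + 0.0169 + 0.0289 + 0.0144 = 0.3966
B_spec = 1 / 0.3966 = 2.5214
Ranking by B (broadest → narrowest): Dipodomys merriami (3.58) > Dipodomys ordii (3.01) > Dipodomys spectabilis (2.52)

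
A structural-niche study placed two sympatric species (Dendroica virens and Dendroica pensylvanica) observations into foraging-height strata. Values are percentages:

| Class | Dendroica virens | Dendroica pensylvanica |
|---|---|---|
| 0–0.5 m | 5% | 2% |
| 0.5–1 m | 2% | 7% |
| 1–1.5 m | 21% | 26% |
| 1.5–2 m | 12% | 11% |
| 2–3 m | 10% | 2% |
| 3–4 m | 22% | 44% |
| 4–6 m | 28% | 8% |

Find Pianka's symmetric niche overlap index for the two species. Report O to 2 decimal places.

0.80

Convert percentages to proportions (divide by 100).
Σ p₁ᵢp₂ᵢ = 0.0010 + 0.0014 + 0.0546 + 0.0132 + 0.0020 + 0.0968 + 0.0224 = 0.1914
Σp_1ᵢ² = 0.05² + 0.02² + 0.21² + 0.12² + 0.10² + 0.22² + 0.28² = 0.0025 + 0.0004 + 0.0441 + 0.0144 + 0.0100 + 0.0484 + 0.0784 = 0.1982
Σp_2ᵢ² = 0.02² + 0.07² + 0.26² + 0.11² + 0.02² + 0.44² + 0.08² = 0.0004 + 0.0049 + 0.0676 + 0.0121 + 0.0004 + 0.1936 + 0.0064 = 0.2854
O = 0.1914 / √(0.1982 × 0.2854) = 0.1914 / 0.23784 = 0.8047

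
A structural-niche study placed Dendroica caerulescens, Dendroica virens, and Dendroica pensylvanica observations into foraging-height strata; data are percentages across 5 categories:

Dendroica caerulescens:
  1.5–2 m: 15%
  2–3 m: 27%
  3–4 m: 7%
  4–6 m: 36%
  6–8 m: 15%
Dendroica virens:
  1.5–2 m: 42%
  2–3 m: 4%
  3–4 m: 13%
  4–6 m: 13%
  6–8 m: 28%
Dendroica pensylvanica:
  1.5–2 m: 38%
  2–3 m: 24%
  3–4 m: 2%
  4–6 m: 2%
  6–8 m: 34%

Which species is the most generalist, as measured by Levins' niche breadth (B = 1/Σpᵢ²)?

Convert percentages to proportions (divide by 100).
Σp_caerᵢ² = 0.15² + 0.27² + 0.07² + 0.36² + 0.15² = 0.0225 + 0.0729 + 0.0049 + 0.1296 + 0.0225 = 0.2524
B_caer = 1 / 0.2524 = 3.9620
Σp_vireᵢ² = 0.42² + 0.04² + 0.13² + 0.13² + 0.28² = 0.1764 + 0.0016 + 0.0169 + 0.0169 + 0.0784 = 0.2902
B_vire = 1 / 0.2902 = 3.4459
Σp_pensᵢ² = 0.38² + 0.24² + 0.02² + 0.02² + 0.34² = 0.1444 + 0.0576 + 0.0004 + 0.0004 + 0.1156 = 0.3184
B_pens = 1 / 0.3184 = 3.1407
Highest B → broadest niche (most generalist): Dendroica caerulescens (B = 3.96).

Dendroica caerulescens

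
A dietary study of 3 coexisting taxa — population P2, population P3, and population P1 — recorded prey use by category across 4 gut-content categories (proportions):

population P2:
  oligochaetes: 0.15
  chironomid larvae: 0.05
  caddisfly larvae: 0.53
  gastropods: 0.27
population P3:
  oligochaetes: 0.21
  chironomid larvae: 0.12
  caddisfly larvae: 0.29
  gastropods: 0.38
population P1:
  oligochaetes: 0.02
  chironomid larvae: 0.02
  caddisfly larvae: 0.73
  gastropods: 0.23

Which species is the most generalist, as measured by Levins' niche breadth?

population P3

Σp_P2ᵢ² = 0.15² + 0.05² + 0.53² + 0.27² = 0.0225 + 0.0025 + 0.2809 + 0.0729 = 0.3788
B_P2 = 1 / 0.3788 = 2.6399
Σp_P3ᵢ² = 0.21² + 0.12² + 0.29² + 0.38² = 0.0441 + 0.0144 + 0.0841 + 0.1444 = 0.2870
B_P3 = 1 / 0.2870 = 3.4843
Σp_P1ᵢ² = 0.02² + 0.02² + 0.73² + 0.23² = 0.0004 + 0.0004 + 0.5329 + 0.0529 = 0.5866
B_P1 = 1 / 0.5866 = 1.7047
Highest B → broadest niche (most generalist): population P3 (B = 3.48).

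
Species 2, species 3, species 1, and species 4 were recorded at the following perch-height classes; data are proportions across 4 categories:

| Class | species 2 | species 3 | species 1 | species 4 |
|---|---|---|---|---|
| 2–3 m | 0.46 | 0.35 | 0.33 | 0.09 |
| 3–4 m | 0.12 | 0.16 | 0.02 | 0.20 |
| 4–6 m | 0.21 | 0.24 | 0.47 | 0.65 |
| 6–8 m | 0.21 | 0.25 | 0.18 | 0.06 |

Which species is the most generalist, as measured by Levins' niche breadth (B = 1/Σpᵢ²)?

Σp_2ᵢ² = 0.46² + 0.12² + 0.21² + 0.21² = 0.2116 + 0.0144 + 0.0441 + 0.0441 = 0.3142
B_2 = 1 / 0.3142 = 3.1827
Σp_3ᵢ² = 0.35² + 0.16² + 0.24² + 0.25² = 0.1225 + 0.0256 + 0.0576 + 0.0625 = 0.2682
B_3 = 1 / 0.2682 = 3.7286
Σp_1ᵢ² = 0.33² + 0.02² + 0.47² + 0.18² = 0.1089 + 0.0004 + 0.2209 + 0.0324 = 0.3626
B_1 = 1 / 0.3626 = 2.7579
Σp_4ᵢ² = 0.09² + 0.20² + 0.65² + 0.06² = 0.0081 + 0.0400 + 0.4225 + 0.0036 = 0.4742
B_4 = 1 / 0.4742 = 2.1088
Highest B → broadest niche (most generalist): species 3 (B = 3.73).

species 3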